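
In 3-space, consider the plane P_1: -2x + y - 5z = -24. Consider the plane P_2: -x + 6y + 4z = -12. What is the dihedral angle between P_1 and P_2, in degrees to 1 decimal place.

72.5

cos θ = |n₁·n₂| / (|n₁||n₂|) = |-12| / (√30 · √53).
θ = arccos(0.30094) ≈ 72.5°.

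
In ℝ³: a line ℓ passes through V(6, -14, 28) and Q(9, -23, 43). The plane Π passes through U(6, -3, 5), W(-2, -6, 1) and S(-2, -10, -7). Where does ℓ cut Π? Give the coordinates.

A direction vector for ℓ is Q − V = (3, -9, 15).
UW = (-8, -3, -4), US = (-8, -7, -12); a normal to Π is UW × US = (8, -64, 32).
Using U: Π has equation 8x - 64y + 32z = 400.
Substitute r = (6, -14, 28) + t(3, -9, 15) into the plane: 1840 + 1080t = 400, so t = -4/3.
Intersection: (6, -14, 28) + (-4/3)·(3, -9, 15) = (2, -2, 8).

(2, -2, 8)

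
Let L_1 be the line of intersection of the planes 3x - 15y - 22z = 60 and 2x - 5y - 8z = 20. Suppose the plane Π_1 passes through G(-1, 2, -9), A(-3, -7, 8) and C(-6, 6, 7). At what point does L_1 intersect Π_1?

(-2, 0, -3)

Direction of L_1: (3, -15, -22) × (2, -5, -8) = (10, -20, 15).
A point on L_1: solving the two plane equations with x = 6 gives (6, -16, 9).
GA = (-2, -9, 17), GC = (-5, 4, 16); a normal to Π_1 is GA × GC = (-212, -53, -53).
Using G: Π_1 has equation -212x - 53y - 53z = 583.
Substitute r = (6, -16, 9) + t(10, -20, 15) into the plane: -901 + (-1855)t = 583, so t = -4/5.
Intersection: (6, -16, 9) + (-4/5)·(10, -20, 15) = (-2, 0, -3).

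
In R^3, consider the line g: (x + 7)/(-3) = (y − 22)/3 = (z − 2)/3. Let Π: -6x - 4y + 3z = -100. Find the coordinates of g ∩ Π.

(5, 10, -10)

g has direction (-3, 3, 3) through (-7, 22, 2).
Substitute r = (-7, 22, 2) + t(-3, 3, 3) into the plane: -40 + 15t = -100, so t = -4.
Intersection: (-7, 22, 2) + (-4)·(-3, 3, 3) = (5, 10, -10).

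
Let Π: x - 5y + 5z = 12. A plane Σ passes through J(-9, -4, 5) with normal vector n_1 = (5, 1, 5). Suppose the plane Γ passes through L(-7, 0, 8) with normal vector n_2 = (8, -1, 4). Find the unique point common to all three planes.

(-3, -4, -1)

Σ: n_1·r = n_1·J gives 5x + y + 5z = -24.
Γ: n_2·r = n_2·L gives 8x - y + 4z = -24.
Solving the 3×3 linear system x - 5y + 5z = 12, 5x + y + 5z = -24, 8x - y + 4z = -24 (e.g. by elimination or Cramer's rule, determinant = -156) gives (-3, -4, -1).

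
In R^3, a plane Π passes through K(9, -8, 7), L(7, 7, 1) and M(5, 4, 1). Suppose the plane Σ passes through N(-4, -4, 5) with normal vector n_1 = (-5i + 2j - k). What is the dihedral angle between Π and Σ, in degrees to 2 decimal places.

KL = (-2, 15, -6), KM = (-4, 12, -6); a normal to Π is KL × KM = (-18, 12, 36).
Using K: Π has equation -18x + 12y + 36z = -6.
Σ: n_1·r = n_1·N gives -5x + 2y - z = 7.
cos θ = |n₁·n₂| / (|n₁||n₂|) = |78| / (√1764 · √30).
θ = arccos(0.33907) ≈ 70.18°.

70.18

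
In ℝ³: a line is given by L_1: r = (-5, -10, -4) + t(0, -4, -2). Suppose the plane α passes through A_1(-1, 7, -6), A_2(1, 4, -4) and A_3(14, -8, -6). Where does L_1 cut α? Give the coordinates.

(-5, 6, 4)

A_1A_2 = (2, -3, 2), A_1A_3 = (15, -15, 0); a normal to α is A_1A_2 × A_1A_3 = (30, 30, 15).
Using A_1: α has equation 30x + 30y + 15z = 90.
Substitute r = (-5, -10, -4) + t(0, -4, -2) into the plane: -510 + (-150)t = 90, so t = -4.
Intersection: (-5, -10, -4) + (-4)·(0, -4, -2) = (-5, 6, 4).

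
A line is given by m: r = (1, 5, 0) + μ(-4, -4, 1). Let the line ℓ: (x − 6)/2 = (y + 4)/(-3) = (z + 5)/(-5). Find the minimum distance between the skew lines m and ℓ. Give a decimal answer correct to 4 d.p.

ℓ has direction (2, -3, -5) through (6, -4, -5).
Common perpendicular direction n = (-4, -4, 1) × (2, -3, -5) = (23, -18, 20).
With w = (6, -4, -5) − (1, 5, 0) = (5, -9, -5), w · n = 177.
Distance = |w · n| / |n| = |177| / √1253 ≈ 5.0003.

5.0003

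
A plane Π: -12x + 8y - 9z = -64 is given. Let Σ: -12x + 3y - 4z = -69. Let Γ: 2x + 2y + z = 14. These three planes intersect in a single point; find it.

(6, 1, 0)

Solving the 3×3 linear system -12x + 8y - 9z = -64, -12x + 3y - 4z = -69, 2x + 2y + z = 14 (e.g. by elimination or Cramer's rule, determinant = 170) gives (6, 1, 0).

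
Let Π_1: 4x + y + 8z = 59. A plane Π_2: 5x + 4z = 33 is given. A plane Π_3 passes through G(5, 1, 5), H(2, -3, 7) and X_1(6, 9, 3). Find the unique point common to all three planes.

GH = (-3, -4, 2), GX_1 = (1, 8, -2); a normal to Π_3 is GH × GX_1 = (-8, -4, -20).
Using G: Π_3 has equation -8x - 4y - 20z = -144.
Solving the 3×3 linear system 4x + y + 8z = 59, 5x + 4z = 33, -8x - 4y - 20z = -144 (e.g. by elimination or Cramer's rule, determinant = -28) gives (1, -1, 7).

(1, -1, 7)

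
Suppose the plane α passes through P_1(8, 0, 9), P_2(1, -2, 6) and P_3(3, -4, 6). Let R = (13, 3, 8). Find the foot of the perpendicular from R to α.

P_1P_2 = (-7, -2, -3), P_1P_3 = (-5, -4, -3); a normal to α is P_1P_2 × P_1P_3 = (-6, -6, 18).
Using P_1: α has equation -6x - 6y + 18z = 114.
Foot = R − λn with λ = (n·R − d)/|n|² = (48 − 114)/396 = -1/6.
Foot = (13, 3, 8) − (-1/6)·(-6, -6, 18) = (12, 2, 11).

(12, 2, 11)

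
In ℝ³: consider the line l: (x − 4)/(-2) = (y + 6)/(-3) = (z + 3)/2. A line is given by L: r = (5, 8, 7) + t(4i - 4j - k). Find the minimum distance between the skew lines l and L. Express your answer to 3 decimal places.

l has direction (-2, -3, 2) through (4, -6, -3).
Common perpendicular direction n = (-2, -3, 2) × (4, -4, -1) = (11, 6, 20).
With w = (5, 8, 7) − (4, -6, -3) = (1, 14, 10), w · n = 295.
Distance = |w · n| / |n| = |295| / √557 ≈ 12.500.

12.500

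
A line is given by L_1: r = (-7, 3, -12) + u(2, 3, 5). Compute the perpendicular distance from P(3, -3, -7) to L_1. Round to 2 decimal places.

11.91

Taking (-7, 3, -12) on L_1 with direction v = (2, 3, 5): w = P − (-7, 3, -12) = (10, -6, 5), and w × v = (-45, -40, 42).
Distance = |w × v| / |v| = √5389 / √38 ≈ 11.91.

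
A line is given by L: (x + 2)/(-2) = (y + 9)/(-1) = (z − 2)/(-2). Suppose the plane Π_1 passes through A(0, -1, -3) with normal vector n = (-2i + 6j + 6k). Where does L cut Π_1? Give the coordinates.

L has direction (-2, -1, -2) through (-2, -9, 2).
Π_1: n·r = n·A gives -2x + 6y + 6z = -24.
Substitute r = (-2, -9, 2) + t(-2, -1, -2) into the plane: -38 + (-14)t = -24, so t = -1.
Intersection: (-2, -9, 2) + (-1)·(-2, -1, -2) = (0, -8, 4).

(0, -8, 4)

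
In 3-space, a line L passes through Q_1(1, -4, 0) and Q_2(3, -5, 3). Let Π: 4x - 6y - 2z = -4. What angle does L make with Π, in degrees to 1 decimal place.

16.6

A direction vector for L is Q_2 − Q_1 = (2, -1, 3).
sin θ = |n·v| / (|n||v|) = |8| / (√56 · √14) = 0.28571.
θ ≈ 16.6°.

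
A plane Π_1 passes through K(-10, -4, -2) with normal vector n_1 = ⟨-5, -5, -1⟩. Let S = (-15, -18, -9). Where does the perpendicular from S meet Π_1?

Π_1: n_1·r = n_1·K gives -5x - 5y - z = 72.
Foot = S − λn with λ = (n·S − d)/|n|² = (174 − 72)/51 = 2.
Foot = (-15, -18, -9) − 2·(-5, -5, -1) = (-5, -8, -7).

(-5, -8, -7)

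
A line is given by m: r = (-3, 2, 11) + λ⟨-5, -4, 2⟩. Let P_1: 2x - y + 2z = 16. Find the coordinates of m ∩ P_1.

Substitute r = (-3, 2, 11) + t(-5, -4, 2) into the plane: 14 + (-2)t = 16, so t = -1.
Intersection: (-3, 2, 11) + (-1)·(-5, -4, 2) = (2, 6, 9).

(2, 6, 9)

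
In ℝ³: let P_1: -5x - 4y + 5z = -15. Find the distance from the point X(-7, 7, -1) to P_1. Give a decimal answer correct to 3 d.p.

n·X − d = (-5)·(-7) + (-4)·(7) + (5)·(-1) − (-15) = 17; |n| = √66.
Distance = |17| / √66 = 17/√66 ≈ 2.093.

2.093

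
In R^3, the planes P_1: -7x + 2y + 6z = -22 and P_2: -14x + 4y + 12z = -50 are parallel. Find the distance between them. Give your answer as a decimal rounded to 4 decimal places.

0.3180

Rescale P_2 by 1/2: -7x + 2y + 6z = -25. Then distance = |-22 − (-25)| / √89 ≈ 0.3180.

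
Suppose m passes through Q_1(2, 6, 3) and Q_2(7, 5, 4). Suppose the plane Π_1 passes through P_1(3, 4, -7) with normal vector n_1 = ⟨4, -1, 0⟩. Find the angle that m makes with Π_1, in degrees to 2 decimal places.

78.58

A direction vector for m is Q_2 − Q_1 = (5, -1, 1).
Π_1: n_1·r = n_1·P_1 gives 4x - y = 8.
sin θ = |n·v| / (|n||v|) = |21| / (√17 · √27) = 0.98020.
θ ≈ 78.58°.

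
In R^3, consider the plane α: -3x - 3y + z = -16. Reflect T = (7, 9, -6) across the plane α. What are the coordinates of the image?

λ = (n·T − d)/|n|² = (-54 − (-16))/19 = -2.
Reflection = T − 2λn = (7, 9, -6) − (-4)·(-3, -3, 1) = (-5, -3, -2).

(-5, -3, -2)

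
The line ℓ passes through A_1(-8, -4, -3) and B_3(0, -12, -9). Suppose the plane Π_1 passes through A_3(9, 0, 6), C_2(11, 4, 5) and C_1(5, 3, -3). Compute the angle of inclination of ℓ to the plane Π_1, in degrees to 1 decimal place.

80.0

A direction vector for ℓ is B_3 − A_1 = (8, -8, -6).
A_3C_2 = (2, 4, -1), A_3C_1 = (-4, 3, -9); a normal to Π_1 is A_3C_2 × A_3C_1 = (-33, 22, 22).
Using A_3: Π_1 has equation -33x + 22y + 22z = -165.
sin θ = |n·v| / (|n||v|) = |-572| / (√2057 · √164) = 0.98482.
θ ≈ 80.0°.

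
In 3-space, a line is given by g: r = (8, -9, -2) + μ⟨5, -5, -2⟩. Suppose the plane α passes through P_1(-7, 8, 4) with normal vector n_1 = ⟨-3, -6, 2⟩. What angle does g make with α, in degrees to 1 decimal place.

12.3

α: n_1·r = n_1·P_1 gives -3x - 6y + 2z = -19.
sin θ = |n·v| / (|n||v|) = |11| / (√49 · √54) = 0.21384.
θ ≈ 12.3°.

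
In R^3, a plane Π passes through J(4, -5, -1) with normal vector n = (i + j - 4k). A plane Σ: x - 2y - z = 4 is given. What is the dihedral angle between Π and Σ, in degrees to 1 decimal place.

Π: n·r = n·J gives x + y - 4z = 3.
cos θ = |n₁·n₂| / (|n₁||n₂|) = |3| / (√18 · √6).
θ = arccos(0.28868) ≈ 73.2°.

73.2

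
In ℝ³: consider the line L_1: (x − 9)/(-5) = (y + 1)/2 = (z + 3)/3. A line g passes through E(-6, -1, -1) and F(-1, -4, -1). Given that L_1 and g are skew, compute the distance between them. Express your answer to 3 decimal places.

6.871

L_1 has direction (-5, 2, 3) through (9, -1, -3).
A direction vector for g is F − E = (5, -3, 0).
Common perpendicular direction n = (-5, 2, 3) × (5, -3, 0) = (9, 15, 5).
With w = (-6, -1, -1) − (9, -1, -3) = (-15, 0, 2), w · n = -125.
Distance = |w · n| / |n| = |-125| / √331 ≈ 6.871.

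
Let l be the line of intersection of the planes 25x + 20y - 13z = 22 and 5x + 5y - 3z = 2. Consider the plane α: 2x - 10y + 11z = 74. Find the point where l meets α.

(4, 0, 6)

Direction of l: (25, 20, -13) × (5, 5, -3) = (5, 10, 25).
A point on l: solving the two plane equations with x = 1 gives (1, -6, -9).
Substitute r = (1, -6, -9) + t(5, 10, 25) into the plane: -37 + 185t = 74, so t = 3/5.
Intersection: (1, -6, -9) + (3/5)·(5, 10, 25) = (4, 0, 6).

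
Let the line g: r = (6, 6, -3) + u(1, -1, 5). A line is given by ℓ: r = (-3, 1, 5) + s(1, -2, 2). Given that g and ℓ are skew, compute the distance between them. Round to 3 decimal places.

Common perpendicular direction n = (1, -1, 5) × (1, -2, 2) = (8, 3, -1).
With w = (-3, 1, 5) − (6, 6, -3) = (-9, -5, 8), w · n = -95.
Distance = |w · n| / |n| = |-95| / √74 ≈ 11.044.

11.044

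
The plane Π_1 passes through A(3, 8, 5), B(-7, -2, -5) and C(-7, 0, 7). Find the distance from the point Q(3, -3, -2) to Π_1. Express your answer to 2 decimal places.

7.49

AB = (-10, -10, -10), AC = (-10, -8, 2); a normal to Π_1 is AB × AC = (-100, 120, -20).
Using A: Π_1 has equation -100x + 120y - 20z = 560.
n·Q − d = (-100)·(3) + (120)·(-3) + (-20)·(-2) − 560 = -1180; |n| = √24800.
Distance = |-1180| / √24800 = 1180/√24800 ≈ 7.49.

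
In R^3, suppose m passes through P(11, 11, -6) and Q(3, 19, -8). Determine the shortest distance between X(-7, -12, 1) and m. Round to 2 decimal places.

29.66

A direction vector for m is Q − P = (-8, 8, -2).
Taking (11, 11, -6) on m with direction v = (-8, 8, -2): w = X − (11, 11, -6) = (-18, -23, 7), and w × v = (-10, -92, -328).
Distance = |w × v| / |v| = √116148 / √132 ≈ 29.66.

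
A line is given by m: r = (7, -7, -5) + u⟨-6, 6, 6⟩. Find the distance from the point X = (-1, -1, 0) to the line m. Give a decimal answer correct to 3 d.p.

Taking (7, -7, -5) on m with direction v = (-6, 6, 6): w = X − (7, -7, -5) = (-8, 6, 5), and w × v = (6, 18, -12).
Distance = |w × v| / |v| = √504 / √108 ≈ 2.160.

2.160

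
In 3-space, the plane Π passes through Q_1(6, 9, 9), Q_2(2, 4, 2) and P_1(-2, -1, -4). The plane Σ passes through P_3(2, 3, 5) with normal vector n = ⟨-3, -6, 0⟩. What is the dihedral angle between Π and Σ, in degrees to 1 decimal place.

77.9

Q_1Q_2 = (-4, -5, -7), Q_1P_1 = (-8, -10, -13); a normal to Π is Q_1Q_2 × Q_1P_1 = (-5, 4, 0).
Using Q_1: Π has equation -5x + 4y = 6.
Σ: n·r = n·P_3 gives -3x - 6y = -24.
cos θ = |n₁·n₂| / (|n₁||n₂|) = |-9| / (√41 · √45).
θ = arccos(0.20953) ≈ 77.9°.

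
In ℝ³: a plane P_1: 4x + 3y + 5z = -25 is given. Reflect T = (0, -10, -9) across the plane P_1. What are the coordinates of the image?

(8, -4, 1)

λ = (n·T − d)/|n|² = (-75 − (-25))/50 = -1.
Reflection = T − 2λn = (0, -10, -9) − (-2)·(4, 3, 5) = (8, -4, 1).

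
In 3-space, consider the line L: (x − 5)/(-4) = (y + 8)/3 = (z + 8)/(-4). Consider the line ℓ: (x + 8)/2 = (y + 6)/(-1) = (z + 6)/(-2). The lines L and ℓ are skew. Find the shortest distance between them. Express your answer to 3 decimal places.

4.954

L has direction (-4, 3, -4) through (5, -8, -8).
ℓ has direction (2, -1, -2) through (-8, -6, -6).
Common perpendicular direction n = (-4, 3, -4) × (2, -1, -2) = (-10, -16, -2).
With w = (-8, -6, -6) − (5, -8, -8) = (-13, 2, 2), w · n = 94.
Distance = |w · n| / |n| = |94| / √360 ≈ 4.954.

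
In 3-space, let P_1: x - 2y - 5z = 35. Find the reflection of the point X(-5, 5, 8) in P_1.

λ = (n·X − d)/|n|² = (-55 − 35)/30 = -3.
Reflection = X − 2λn = (-5, 5, 8) − (-6)·(1, -2, -5) = (1, -7, -22).

(1, -7, -22)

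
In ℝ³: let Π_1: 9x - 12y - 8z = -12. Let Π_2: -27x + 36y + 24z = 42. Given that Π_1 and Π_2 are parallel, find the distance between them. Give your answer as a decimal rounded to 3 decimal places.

0.118

Rescale Π_2 by 1/(-3): 9x - 12y - 8z = -14. Then distance = |-12 − (-14)| / √289 ≈ 0.118.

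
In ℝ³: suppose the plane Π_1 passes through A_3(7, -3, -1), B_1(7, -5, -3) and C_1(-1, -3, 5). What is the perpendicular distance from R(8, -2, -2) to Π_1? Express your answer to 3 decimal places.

0.781

A_3B_1 = (0, -2, -2), A_3C_1 = (-8, 0, 6); a normal to Π_1 is A_3B_1 × A_3C_1 = (-12, 16, -16).
Using A_3: Π_1 has equation -12x + 16y - 16z = -116.
n·R − d = (-12)·(8) + (16)·(-2) + (-16)·(-2) − (-116) = 20; |n| = √656.
Distance = |20| / √656 = 20/√656 ≈ 0.781.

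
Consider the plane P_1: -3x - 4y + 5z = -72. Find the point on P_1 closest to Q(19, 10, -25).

(10, -2, -10)

Foot = Q − λn with λ = (n·Q − d)/|n|² = (-222 − (-72))/50 = -3.
Foot = (19, 10, -25) − (-3)·(-3, -4, 5) = (10, -2, -10).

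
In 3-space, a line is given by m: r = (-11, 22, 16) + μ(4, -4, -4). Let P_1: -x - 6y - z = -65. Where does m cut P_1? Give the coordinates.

(1, 10, 4)

Substitute r = (-11, 22, 16) + t(4, -4, -4) into the plane: -137 + 24t = -65, so t = 3.
Intersection: (-11, 22, 16) + 3·(4, -4, -4) = (1, 10, 4).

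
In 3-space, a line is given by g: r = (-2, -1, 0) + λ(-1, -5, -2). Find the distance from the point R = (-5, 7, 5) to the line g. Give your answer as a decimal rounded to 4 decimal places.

Taking (-2, -1, 0) on g with direction v = (-1, -5, -2): w = R − (-2, -1, 0) = (-3, 8, 5), and w × v = (9, -11, 23).
Distance = |w × v| / |v| = √731 / √30 ≈ 4.9363.

4.9363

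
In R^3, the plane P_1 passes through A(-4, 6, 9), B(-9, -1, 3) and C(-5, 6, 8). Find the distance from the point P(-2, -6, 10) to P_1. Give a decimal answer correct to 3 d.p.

AB = (-5, -7, -6), AC = (-1, 0, -1); a normal to P_1 is AB × AC = (7, 1, -7).
Using A: P_1 has equation 7x + y - 7z = -85.
n·P − d = (7)·(-2) + (1)·(-6) + (-7)·(10) − (-85) = -5; |n| = √99.
Distance = |-5| / √99 = 5/√99 ≈ 0.503.

0.503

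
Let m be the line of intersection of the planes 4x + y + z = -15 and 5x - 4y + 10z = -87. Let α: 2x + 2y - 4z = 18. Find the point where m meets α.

Direction of m: (4, 1, 1) × (5, -4, 10) = (14, -35, -21).
A point on m: solving the two plane equations with x = -9 gives (-9, 18, 3).
Substitute r = (-9, 18, 3) + t(14, -35, -21) into the plane: 6 + 42t = 18, so t = 2/7.
Intersection: (-9, 18, 3) + (2/7)·(14, -35, -21) = (-5, 8, -3).

(-5, 8, -3)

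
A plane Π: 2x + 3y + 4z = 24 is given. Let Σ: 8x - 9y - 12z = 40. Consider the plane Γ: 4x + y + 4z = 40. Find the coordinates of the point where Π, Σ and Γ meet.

Solving the 3×3 linear system 2x + 3y + 4z = 24, 8x - 9y - 12z = 40, 4x + y + 4z = 40 (e.g. by elimination or Cramer's rule, determinant = -112) gives (8, 0, 2).

(8, 0, 2)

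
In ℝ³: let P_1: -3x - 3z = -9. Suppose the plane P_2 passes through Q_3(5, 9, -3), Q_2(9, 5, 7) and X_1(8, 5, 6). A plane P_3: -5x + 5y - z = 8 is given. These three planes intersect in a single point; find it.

(1, 3, 2)

Q_3Q_2 = (4, -4, 10), Q_3X_1 = (3, -4, 9); a normal to P_2 is Q_3Q_2 × Q_3X_1 = (4, -6, -4).
Using Q_3: P_2 has equation 4x - 6y - 4z = -22.
Solving the 3×3 linear system -3x - 3z = -9, 4x - 6y - 4z = -22, -5x + 5y - z = 8 (e.g. by elimination or Cramer's rule, determinant = -48) gives (1, 3, 2).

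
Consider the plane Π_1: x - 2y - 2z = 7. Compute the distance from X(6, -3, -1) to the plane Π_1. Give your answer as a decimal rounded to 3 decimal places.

n·X − d = (1)·(6) + (-2)·(-3) + (-2)·(-1) − 7 = 7; |n| = √9.
Distance = |7| / √9 = 7/√9 ≈ 2.333.

2.333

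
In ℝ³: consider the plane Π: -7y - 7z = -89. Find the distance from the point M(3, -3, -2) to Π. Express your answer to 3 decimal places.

n·M − d = (0)·(3) + (-7)·(-3) + (-7)·(-2) − (-89) = 124; |n| = √98.
Distance = |124| / √98 = 124/√98 ≈ 12.526.

12.526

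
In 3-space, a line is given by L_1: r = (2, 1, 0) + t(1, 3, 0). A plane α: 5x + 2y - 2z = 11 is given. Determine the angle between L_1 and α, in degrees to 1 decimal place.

37.3

sin θ = |n·v| / (|n||v|) = |11| / (√33 · √10) = 0.60553.
θ ≈ 37.3°.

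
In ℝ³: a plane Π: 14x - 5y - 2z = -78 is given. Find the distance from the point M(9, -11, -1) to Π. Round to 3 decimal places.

17.400

n·M − d = (14)·(9) + (-5)·(-11) + (-2)·(-1) − (-78) = 261; |n| = √225.
Distance = |261| / √225 = 261/√225 ≈ 17.400.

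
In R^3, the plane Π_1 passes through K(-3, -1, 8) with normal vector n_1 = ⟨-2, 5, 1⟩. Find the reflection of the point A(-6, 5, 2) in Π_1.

(-2, -5, 0)

Π_1: n_1·r = n_1·K gives -2x + 5y + z = 9.
λ = (n·A − d)/|n|² = (39 − 9)/30 = 1.
Reflection = A − 2λn = (-6, 5, 2) − 2·(-2, 5, 1) = (-2, -5, 0).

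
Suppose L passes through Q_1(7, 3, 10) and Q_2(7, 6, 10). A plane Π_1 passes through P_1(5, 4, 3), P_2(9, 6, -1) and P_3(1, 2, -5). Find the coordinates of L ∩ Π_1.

A direction vector for L is Q_2 − Q_1 = (0, 3, 0).
P_1P_2 = (4, 2, -4), P_1P_3 = (-4, -2, -8); a normal to Π_1 is P_1P_2 × P_1P_3 = (-24, 48, 0).
Using P_1: Π_1 has equation -24x + 48y = 72.
Substitute r = (7, 3, 10) + t(0, 3, 0) into the plane: -24 + 144t = 72, so t = 2/3.
Intersection: (7, 3, 10) + (2/3)·(0, 3, 0) = (7, 5, 10).

(7, 5, 10)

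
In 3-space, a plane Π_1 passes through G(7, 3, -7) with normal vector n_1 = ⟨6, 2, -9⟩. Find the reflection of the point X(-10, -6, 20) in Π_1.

(26, 6, -34)

Π_1: n_1·r = n_1·G gives 6x + 2y - 9z = 111.
λ = (n·X − d)/|n|² = (-252 − 111)/121 = -3.
Reflection = X − 2λn = (-10, -6, 20) − (-6)·(6, 2, -9) = (26, 6, -34).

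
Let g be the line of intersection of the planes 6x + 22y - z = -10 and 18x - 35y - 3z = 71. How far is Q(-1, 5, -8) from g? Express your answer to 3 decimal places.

Direction of g: (6, 22, -1) × (18, -35, -3) = (-101, 0, -606).
A point on g: solving the two plane equations with x = 2 gives (2, -1, 0).
Taking (2, -1, 0) on g with direction v = (-101, 0, -606): w = Q − (2, -1, 0) = (-3, 6, -8), and w × v = (-3636, -1010, 606).
Distance = |w × v| / |v| = √14607832 / √377437 ≈ 6.221.

6.221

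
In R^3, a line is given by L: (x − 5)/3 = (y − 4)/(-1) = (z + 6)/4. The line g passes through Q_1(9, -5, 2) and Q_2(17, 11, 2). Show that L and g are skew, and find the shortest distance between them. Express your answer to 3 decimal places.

L has direction (3, -1, 4) through (5, 4, -6).
A direction vector for g is Q_2 − Q_1 = (8, 16, 0).
Common perpendicular direction n = (3, -1, 4) × (8, 16, 0) = (-64, 32, 56).
With w = (9, -5, 2) − (5, 4, -6) = (4, -9, 8), w · n = -96.
Since n ≠ 0 the lines are not parallel, and w · n = -96 ≠ 0 so they do not intersect; hence they are skew.
Distance = |w · n| / |n| = |-96| / √8256 ≈ 1.057.

1.057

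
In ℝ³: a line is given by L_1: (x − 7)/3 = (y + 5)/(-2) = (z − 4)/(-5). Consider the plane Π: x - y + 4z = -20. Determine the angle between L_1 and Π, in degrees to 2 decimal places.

L_1 has direction (3, -2, -5) through (7, -5, 4).
sin θ = |n·v| / (|n||v|) = |-15| / (√18 · √38) = 0.57354.
θ ≈ 35.00°.

35.00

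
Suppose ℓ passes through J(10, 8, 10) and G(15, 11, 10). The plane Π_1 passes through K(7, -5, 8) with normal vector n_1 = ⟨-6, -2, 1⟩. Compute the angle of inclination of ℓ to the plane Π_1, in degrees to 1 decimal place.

A direction vector for ℓ is G − J = (5, 3, 0).
Π_1: n_1·r = n_1·K gives -6x - 2y + z = -24.
sin θ = |n·v| / (|n||v|) = |-36| / (√41 · √34) = 0.96421.
θ ≈ 74.6°.

74.6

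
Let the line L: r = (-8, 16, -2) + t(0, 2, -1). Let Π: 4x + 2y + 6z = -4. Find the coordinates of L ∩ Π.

Substitute r = (-8, 16, -2) + t(0, 2, -1) into the plane: -12 + (-2)t = -4, so t = -4.
Intersection: (-8, 16, -2) + (-4)·(0, 2, -1) = (-8, 8, 2).

(-8, 8, 2)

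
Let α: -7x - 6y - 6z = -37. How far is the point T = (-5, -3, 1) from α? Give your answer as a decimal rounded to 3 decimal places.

7.636

n·T − d = (-7)·(-5) + (-6)·(-3) + (-6)·(1) − (-37) = 84; |n| = √121.
Distance = |84| / √121 = 84/√121 ≈ 7.636.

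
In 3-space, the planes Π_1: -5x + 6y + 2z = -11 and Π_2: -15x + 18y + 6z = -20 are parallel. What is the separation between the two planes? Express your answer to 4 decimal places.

0.5375

Rescale Π_2 by 1/3: -5x + 6y + 2z = -20/3. Then distance = |-11 − (-20/3)| / √65 ≈ 0.5375.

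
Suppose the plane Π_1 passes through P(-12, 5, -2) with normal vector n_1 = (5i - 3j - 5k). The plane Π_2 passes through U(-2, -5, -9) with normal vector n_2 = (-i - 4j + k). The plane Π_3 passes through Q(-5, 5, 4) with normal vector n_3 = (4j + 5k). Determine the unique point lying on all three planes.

Π_1: n_1·r = n_1·P gives 5x - 3y - 5z = -65.
Π_2: n_2·r = n_2·U gives -x - 4y + z = 13.
Π_3: n_3·r = n_3·Q gives 4y + 5z = 40.
Solving the 3×3 linear system 5x - 3y - 5z = -65, -x - 4y + z = 13, 4y + 5z = 40 (e.g. by elimination or Cramer's rule, determinant = -115) gives (-5, 0, 8).

(-5, 0, 8)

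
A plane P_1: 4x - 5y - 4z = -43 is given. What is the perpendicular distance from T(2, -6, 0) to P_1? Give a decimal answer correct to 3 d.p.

10.729

n·T − d = (4)·(2) + (-5)·(-6) + (-4)·(0) − (-43) = 81; |n| = √57.
Distance = |81| / √57 = 81/√57 ≈ 10.729.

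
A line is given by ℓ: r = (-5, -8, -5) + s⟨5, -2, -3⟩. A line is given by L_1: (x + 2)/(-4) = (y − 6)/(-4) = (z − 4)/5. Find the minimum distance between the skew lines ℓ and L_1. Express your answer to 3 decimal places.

L_1 has direction (-4, -4, 5) through (-2, 6, 4).
Common perpendicular direction n = (5, -2, -3) × (-4, -4, 5) = (-22, -13, -28).
With w = (-2, 6, 4) − (-5, -8, -5) = (3, 14, 9), w · n = -500.
Distance = |w · n| / |n| = |-500| / √1437 ≈ 13.190.

13.190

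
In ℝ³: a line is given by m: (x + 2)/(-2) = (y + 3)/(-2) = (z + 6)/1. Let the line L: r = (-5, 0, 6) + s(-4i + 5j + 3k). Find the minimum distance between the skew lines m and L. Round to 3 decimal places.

m has direction (-2, -2, 1) through (-2, -3, -6).
Common perpendicular direction n = (-2, -2, 1) × (-4, 5, 3) = (-11, 2, -18).
With w = (-5, 0, 6) − (-2, -3, -6) = (-3, 3, 12), w · n = -177.
Distance = |w · n| / |n| = |-177| / √449 ≈ 8.353.

8.353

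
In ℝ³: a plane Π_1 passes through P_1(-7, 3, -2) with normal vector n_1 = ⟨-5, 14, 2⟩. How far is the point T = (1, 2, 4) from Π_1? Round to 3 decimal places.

2.800

Π_1: n_1·r = n_1·P_1 gives -5x + 14y + 2z = 73.
n·T − d = (-5)·(1) + (14)·(2) + (2)·(4) − 73 = -42; |n| = √225.
Distance = |-42| / √225 = 42/√225 ≈ 2.800.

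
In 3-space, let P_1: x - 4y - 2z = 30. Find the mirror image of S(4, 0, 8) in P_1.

λ = (n·S − d)/|n|² = (-12 − 30)/21 = -2.
Reflection = S − 2λn = (4, 0, 8) − (-4)·(1, -4, -2) = (8, -16, 0).

(8, -16, 0)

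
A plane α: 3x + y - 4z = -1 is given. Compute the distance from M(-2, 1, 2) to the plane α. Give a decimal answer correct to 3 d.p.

n·M − d = (3)·(-2) + (1)·(1) + (-4)·(2) − (-1) = -12; |n| = √26.
Distance = |-12| / √26 = 12/√26 ≈ 2.353.

2.353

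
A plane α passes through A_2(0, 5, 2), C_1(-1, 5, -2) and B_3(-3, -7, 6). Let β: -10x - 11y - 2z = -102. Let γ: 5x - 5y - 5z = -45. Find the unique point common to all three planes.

(1, 8, 2)

A_2C_1 = (-1, 0, -4), A_2B_3 = (-3, -12, 4); a normal to α is A_2C_1 × A_2B_3 = (-48, 16, 12).
Using A_2: α has equation -48x + 16y + 12z = 104.
Solving the 3×3 linear system -48x + 16y + 12z = 104, -10x - 11y - 2z = -102, 5x - 5y - 5z = -45 (e.g. by elimination or Cramer's rule, determinant = -1860) gives (1, 8, 2).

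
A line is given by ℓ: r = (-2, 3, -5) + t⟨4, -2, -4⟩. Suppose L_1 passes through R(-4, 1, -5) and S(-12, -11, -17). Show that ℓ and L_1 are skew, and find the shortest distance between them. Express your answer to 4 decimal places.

1.0644

A direction vector for L_1 is S − R = (-8, -12, -12).
Common perpendicular direction n = (4, -2, -4) × (-8, -12, -12) = (-24, 80, -64).
With w = (-4, 1, -5) − (-2, 3, -5) = (-2, -2, 0), w · n = -112.
Since n ≠ 0 the lines are not parallel, and w · n = -112 ≠ 0 so they do not intersect; hence they are skew.
Distance = |w · n| / |n| = |-112| / √11072 ≈ 1.0644.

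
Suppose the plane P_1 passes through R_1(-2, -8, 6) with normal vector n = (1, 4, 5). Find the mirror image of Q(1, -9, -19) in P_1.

P_1: n·r = n·R_1 gives x + 4y + 5z = -4.
λ = (n·Q − d)/|n|² = (-130 − (-4))/42 = -3.
Reflection = Q − 2λn = (1, -9, -19) − (-6)·(1, 4, 5) = (7, 15, 11).

(7, 15, 11)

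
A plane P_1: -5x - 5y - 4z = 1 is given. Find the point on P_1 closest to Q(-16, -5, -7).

(-6, 5, 1)

Foot = Q − λn with λ = (n·Q − d)/|n|² = (133 − 1)/66 = 2.
Foot = (-16, -5, -7) − 2·(-5, -5, -4) = (-6, 5, 1).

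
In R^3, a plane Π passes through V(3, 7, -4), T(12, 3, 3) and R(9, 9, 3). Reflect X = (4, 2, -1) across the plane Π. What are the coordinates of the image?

VT = (9, -4, 7), VR = (6, 2, 7); a normal to Π is VT × VR = (-42, -21, 42).
Using V: Π has equation -42x - 21y + 42z = -441.
λ = (n·X − d)/|n|² = (-252 − (-441))/3969 = 1/21.
Reflection = X − 2λn = (4, 2, -1) − (2/21)·(-42, -21, 42) = (8, 4, -5).

(8, 4, -5)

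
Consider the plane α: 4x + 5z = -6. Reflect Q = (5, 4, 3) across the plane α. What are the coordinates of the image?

λ = (n·Q − d)/|n|² = (35 − (-6))/41 = 1.
Reflection = Q − 2λn = (5, 4, 3) − 2·(4, 0, 5) = (-3, 4, -7).

(-3, 4, -7)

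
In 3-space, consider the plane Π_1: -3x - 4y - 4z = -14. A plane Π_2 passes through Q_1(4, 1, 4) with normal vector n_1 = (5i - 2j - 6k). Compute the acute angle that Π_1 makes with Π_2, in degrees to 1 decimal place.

Π_2: n_1·r = n_1·Q_1 gives 5x - 2y - 6z = -6.
cos θ = |n₁·n₂| / (|n₁||n₂|) = |17| / (√41 · √65).
θ = arccos(0.32931) ≈ 70.8°.

70.8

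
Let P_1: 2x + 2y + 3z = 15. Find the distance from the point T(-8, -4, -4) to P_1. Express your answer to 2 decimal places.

12.37

n·T − d = (2)·(-8) + (2)·(-4) + (3)·(-4) − 15 = -51; |n| = √17.
Distance = |-51| / √17 = 51/√17 ≈ 12.37.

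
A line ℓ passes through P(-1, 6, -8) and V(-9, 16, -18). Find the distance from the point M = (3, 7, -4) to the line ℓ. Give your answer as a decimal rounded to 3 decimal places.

A direction vector for ℓ is V − P = (-8, 10, -10).
Taking (-1, 6, -8) on ℓ with direction v = (-8, 10, -10): w = M − (-1, 6, -8) = (4, 1, 4), and w × v = (-50, 8, 48).
Distance = |w × v| / |v| = √4868 / √264 ≈ 4.294.

4.294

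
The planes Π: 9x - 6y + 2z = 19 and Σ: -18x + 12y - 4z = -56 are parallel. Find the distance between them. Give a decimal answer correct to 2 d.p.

Rescale Σ by 1/(-2): 9x - 6y + 2z = 28. Then distance = |19 − 28| / √121 ≈ 0.82.

0.82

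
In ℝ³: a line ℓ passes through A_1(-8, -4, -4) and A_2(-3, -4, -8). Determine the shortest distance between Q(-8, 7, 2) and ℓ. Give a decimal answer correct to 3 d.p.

A direction vector for ℓ is A_2 − A_1 = (5, 0, -4).
Taking (-8, -4, -4) on ℓ with direction v = (5, 0, -4): w = Q − (-8, -4, -4) = (0, 11, 6), and w × v = (-44, 30, -55).
Distance = |w × v| / |v| = √5861 / √41 ≈ 11.956.

11.956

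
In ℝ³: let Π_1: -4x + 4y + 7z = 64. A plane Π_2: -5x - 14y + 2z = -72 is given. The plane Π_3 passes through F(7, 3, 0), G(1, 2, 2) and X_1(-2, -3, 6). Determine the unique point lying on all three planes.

(-8, 8, 0)

FG = (-6, -1, 2), FX_1 = (-9, -6, 6); a normal to Π_3 is FG × FX_1 = (6, 18, 27).
Using F: Π_3 has equation 6x + 18y + 27z = 96.
Solving the 3×3 linear system -4x + 4y + 7z = 64, -5x - 14y + 2z = -72, 6x + 18y + 27z = 96 (e.g. by elimination or Cramer's rule, determinant = 2202) gives (-8, 8, 0).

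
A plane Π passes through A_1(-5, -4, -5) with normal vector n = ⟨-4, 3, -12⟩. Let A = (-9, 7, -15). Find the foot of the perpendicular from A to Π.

Π: n·r = n·A_1 gives -4x + 3y - 12z = 68.
Foot = A − λn with λ = (n·A − d)/|n|² = (237 − 68)/169 = 1.
Foot = (-9, 7, -15) − 1·(-4, 3, -12) = (-5, 4, -3).

(-5, 4, -3)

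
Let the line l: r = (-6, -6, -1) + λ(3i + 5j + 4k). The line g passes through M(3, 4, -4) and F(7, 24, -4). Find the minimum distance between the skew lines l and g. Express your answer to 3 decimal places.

A direction vector for g is F − M = (4, 20, 0).
Common perpendicular direction n = (3, 5, 4) × (4, 20, 0) = (-80, 16, 40).
With w = (3, 4, -4) − (-6, -6, -1) = (9, 10, -3), w · n = -680.
Distance = |w · n| / |n| = |-680| / √8256 ≈ 7.484.

7.484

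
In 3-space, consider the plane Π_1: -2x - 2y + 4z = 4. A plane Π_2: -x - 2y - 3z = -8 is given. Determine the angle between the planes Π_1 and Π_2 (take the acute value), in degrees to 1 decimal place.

70.9

cos θ = |n₁·n₂| / (|n₁||n₂|) = |-6| / (√24 · √14).
θ = arccos(0.32733) ≈ 70.9°.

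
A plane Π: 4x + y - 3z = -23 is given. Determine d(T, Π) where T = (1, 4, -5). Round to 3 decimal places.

n·T − d = (4)·(1) + (1)·(4) + (-3)·(-5) − (-23) = 46; |n| = √26.
Distance = |46| / √26 = 46/√26 ≈ 9.021.

9.021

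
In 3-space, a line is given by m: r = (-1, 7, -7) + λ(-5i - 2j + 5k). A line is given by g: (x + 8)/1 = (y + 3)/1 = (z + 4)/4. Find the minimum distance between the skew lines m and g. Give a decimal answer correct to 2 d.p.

5.93

g has direction (1, 1, 4) through (-8, -3, -4).
Common perpendicular direction n = (-5, -2, 5) × (1, 1, 4) = (-13, 25, -3).
With w = (-8, -3, -4) − (-1, 7, -7) = (-7, -10, 3), w · n = -168.
Distance = |w · n| / |n| = |-168| / √803 ≈ 5.93.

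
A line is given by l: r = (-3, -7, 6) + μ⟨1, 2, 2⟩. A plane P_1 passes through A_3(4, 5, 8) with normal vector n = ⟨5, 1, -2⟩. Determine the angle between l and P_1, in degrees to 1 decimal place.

P_1: n·r = n·A_3 gives 5x + y - 2z = 9.
sin θ = |n·v| / (|n||v|) = |3| / (√30 · √9) = 0.18257.
θ ≈ 10.5°.

10.5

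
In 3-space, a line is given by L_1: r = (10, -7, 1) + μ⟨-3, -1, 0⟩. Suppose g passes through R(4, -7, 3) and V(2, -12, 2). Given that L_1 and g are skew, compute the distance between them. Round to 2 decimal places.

1.49

A direction vector for g is V − R = (-2, -5, -1).
Common perpendicular direction n = (-3, -1, 0) × (-2, -5, -1) = (1, -3, 13).
With w = (4, -7, 3) − (10, -7, 1) = (-6, 0, 2), w · n = 20.
Distance = |w · n| / |n| = |20| / √179 ≈ 1.49.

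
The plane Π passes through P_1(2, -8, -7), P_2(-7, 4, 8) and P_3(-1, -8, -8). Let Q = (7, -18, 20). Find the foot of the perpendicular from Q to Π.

(11, 0, 8)

P_1P_2 = (-9, 12, 15), P_1P_3 = (-3, 0, -1); a normal to Π is P_1P_2 × P_1P_3 = (-12, -54, 36).
Using P_1: Π has equation -12x - 54y + 36z = 156.
Foot = Q − λn with λ = (n·Q − d)/|n|² = (1608 − 156)/4356 = 1/3.
Foot = (7, -18, 20) − (1/3)·(-12, -54, 36) = (11, 0, 8).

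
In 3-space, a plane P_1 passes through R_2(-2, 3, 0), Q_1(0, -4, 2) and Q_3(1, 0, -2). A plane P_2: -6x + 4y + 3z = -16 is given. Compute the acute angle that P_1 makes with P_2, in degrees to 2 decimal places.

R_2Q_1 = (2, -7, 2), R_2Q_3 = (3, -3, -2); a normal to P_1 is R_2Q_1 × R_2Q_3 = (20, 10, 15).
Using R_2: P_1 has equation 20x + 10y + 15z = -10.
cos θ = |n₁·n₂| / (|n₁||n₂|) = |-35| / (√725 · √61).
θ = arccos(0.16643) ≈ 80.42°.

80.42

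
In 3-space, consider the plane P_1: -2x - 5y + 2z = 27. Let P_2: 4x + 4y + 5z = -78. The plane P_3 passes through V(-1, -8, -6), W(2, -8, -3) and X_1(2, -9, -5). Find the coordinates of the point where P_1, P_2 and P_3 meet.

(-7, -5, -6)

VW = (3, 0, 3), VX_1 = (3, -1, 1); a normal to P_3 is VW × VX_1 = (3, 6, -3).
Using V: P_3 has equation 3x + 6y - 3z = -33.
Solving the 3×3 linear system -2x - 5y + 2z = 27, 4x + 4y + 5z = -78, 3x + 6y - 3z = -33 (e.g. by elimination or Cramer's rule, determinant = -27) gives (-7, -5, -6).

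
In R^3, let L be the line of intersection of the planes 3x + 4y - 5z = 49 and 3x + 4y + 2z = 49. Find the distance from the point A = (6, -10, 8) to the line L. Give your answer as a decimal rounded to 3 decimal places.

16.298

Direction of L: (3, 4, -5) × (3, 4, 2) = (28, -21, 0).
A point on L: solving the two plane equations with x = 3 gives (3, 10, 0).
Taking (3, 10, 0) on L with direction v = (28, -21, 0): w = A − (3, 10, 0) = (3, -20, 8), and w × v = (168, 224, 497).
Distance = |w × v| / |v| = √325409 / √1225 ≈ 16.298.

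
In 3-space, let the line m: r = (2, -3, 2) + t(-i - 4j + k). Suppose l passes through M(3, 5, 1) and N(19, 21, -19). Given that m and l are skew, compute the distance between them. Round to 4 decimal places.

0.1998

A direction vector for l is N − M = (16, 16, -20).
Common perpendicular direction n = (-1, -4, 1) × (16, 16, -20) = (64, -4, 48).
With w = (3, 5, 1) − (2, -3, 2) = (1, 8, -1), w · n = -16.
Distance = |w · n| / |n| = |-16| / √6416 ≈ 0.1998.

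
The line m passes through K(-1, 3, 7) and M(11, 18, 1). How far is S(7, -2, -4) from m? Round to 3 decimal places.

A direction vector for m is M − K = (12, 15, -6).
Taking (-1, 3, 7) on m with direction v = (12, 15, -6): w = S − (-1, 3, 7) = (8, -5, -11), and w × v = (195, -84, 180).
Distance = |w × v| / |v| = √77481 / √405 ≈ 13.832.

13.832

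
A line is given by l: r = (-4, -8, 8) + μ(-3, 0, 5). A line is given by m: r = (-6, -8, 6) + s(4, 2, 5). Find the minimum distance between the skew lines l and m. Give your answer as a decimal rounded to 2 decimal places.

0.87

Common perpendicular direction n = (-3, 0, 5) × (4, 2, 5) = (-10, 35, -6).
With w = (-6, -8, 6) − (-4, -8, 8) = (-2, 0, -2), w · n = 32.
Distance = |w · n| / |n| = |32| / √1361 ≈ 0.87.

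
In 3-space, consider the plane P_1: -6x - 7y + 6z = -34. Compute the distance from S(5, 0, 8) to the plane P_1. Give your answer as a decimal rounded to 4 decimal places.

4.7273

n·S − d = (-6)·(5) + (-7)·(0) + (6)·(8) − (-34) = 52; |n| = √121.
Distance = |52| / √121 = 52/√121 ≈ 4.7273.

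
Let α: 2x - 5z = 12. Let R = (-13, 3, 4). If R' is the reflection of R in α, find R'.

(-5, 3, -16)

λ = (n·R − d)/|n|² = (-46 − 12)/29 = -2.
Reflection = R − 2λn = (-13, 3, 4) − (-4)·(2, 0, -5) = (-5, 3, -16).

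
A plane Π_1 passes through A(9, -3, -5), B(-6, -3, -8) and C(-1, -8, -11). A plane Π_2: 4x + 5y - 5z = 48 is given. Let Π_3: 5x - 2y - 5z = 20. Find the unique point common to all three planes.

AB = (-15, 0, -3), AC = (-10, -5, -6); a normal to Π_1 is AB × AC = (-15, -60, 75).
Using A: Π_1 has equation -15x - 60y + 75z = -330.
Solving the 3×3 linear system -15x - 60y + 75z = -330, 4x + 5y - 5z = 48, 5x - 2y - 5z = 20 (e.g. by elimination or Cramer's rule, determinant = -1650) gives (7, 5, 1).

(7, 5, 1)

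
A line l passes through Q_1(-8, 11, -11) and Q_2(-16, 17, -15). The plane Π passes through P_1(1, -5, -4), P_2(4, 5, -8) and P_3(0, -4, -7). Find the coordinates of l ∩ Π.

A direction vector for l is Q_2 − Q_1 = (-8, 6, -4).
P_1P_2 = (3, 10, -4), P_1P_3 = (-1, 1, -3); a normal to Π is P_1P_2 × P_1P_3 = (-26, 13, 13).
Using P_1: Π has equation -26x + 13y + 13z = -143.
Substitute r = (-8, 11, -11) + t(-8, 6, -4) into the plane: 208 + 234t = -143, so t = -3/2.
Intersection: (-8, 11, -11) + (-3/2)·(-8, 6, -4) = (4, 2, -5).

(4, 2, -5)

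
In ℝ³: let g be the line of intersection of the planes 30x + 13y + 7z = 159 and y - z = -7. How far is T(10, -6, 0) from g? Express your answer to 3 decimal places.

Direction of g: (30, 13, 7) × (0, 1, -1) = (-20, 30, 30).
A point on g: solving the two plane equations with x = 5 gives (5, -2, 5).
Taking (5, -2, 5) on g with direction v = (-20, 30, 30): w = T − (5, -2, 5) = (5, -4, -5), and w × v = (30, -50, 70).
Distance = |w × v| / |v| = √8300 / √2200 ≈ 1.942.

1.942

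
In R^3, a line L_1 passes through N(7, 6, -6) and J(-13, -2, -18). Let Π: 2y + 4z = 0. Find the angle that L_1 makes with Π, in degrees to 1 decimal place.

35.5

A direction vector for L_1 is J − N = (-20, -8, -12).
sin θ = |n·v| / (|n||v|) = |-64| / (√20 · √608) = 0.58038.
θ ≈ 35.5°.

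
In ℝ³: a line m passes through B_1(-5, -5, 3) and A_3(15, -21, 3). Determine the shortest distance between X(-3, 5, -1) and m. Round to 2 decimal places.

A direction vector for m is A_3 − B_1 = (20, -16, 0).
Taking (-5, -5, 3) on m with direction v = (20, -16, 0): w = X − (-5, -5, 3) = (2, 10, -4), and w × v = (-64, -80, -232).
Distance = |w × v| / |v| = √64320 / √656 ≈ 9.90.

9.90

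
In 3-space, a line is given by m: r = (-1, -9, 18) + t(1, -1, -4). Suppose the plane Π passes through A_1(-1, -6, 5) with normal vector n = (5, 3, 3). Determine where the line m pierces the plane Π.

Π: n·r = n·A_1 gives 5x + 3y + 3z = -8.
Substitute r = (-1, -9, 18) + t(1, -1, -4) into the plane: 22 + (-10)t = -8, so t = 3.
Intersection: (-1, -9, 18) + 3·(1, -1, -4) = (2, -12, 6).

(2, -12, 6)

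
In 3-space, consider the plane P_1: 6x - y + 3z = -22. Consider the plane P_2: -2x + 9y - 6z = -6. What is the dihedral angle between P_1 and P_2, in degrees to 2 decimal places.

58.48

cos θ = |n₁·n₂| / (|n₁||n₂|) = |-39| / (√46 · √121).
θ = arccos(0.52275) ≈ 58.48°.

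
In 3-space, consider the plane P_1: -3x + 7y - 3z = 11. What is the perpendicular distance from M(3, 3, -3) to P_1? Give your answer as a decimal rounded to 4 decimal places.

n·M − d = (-3)·(3) + (7)·(3) + (-3)·(-3) − 11 = 10; |n| = √67.
Distance = |10| / √67 = 10/√67 ≈ 1.2217.

1.2217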